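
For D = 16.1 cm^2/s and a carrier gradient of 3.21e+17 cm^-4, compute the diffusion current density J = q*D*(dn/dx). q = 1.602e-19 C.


Step 1: J = q * D * (dn/dx)
Step 2: J = 1.602e-19 * 16.1 * 3.21e+17
Step 3: J = 8.28e-01 A/cm^2

8.28e-01


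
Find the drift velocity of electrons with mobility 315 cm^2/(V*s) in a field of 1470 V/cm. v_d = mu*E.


Step 1: v_d = mu * E
Step 2: v_d = 315 * 1470 = 463050
Step 3: v_d = 4.63e+05 cm/s

4.63e+05


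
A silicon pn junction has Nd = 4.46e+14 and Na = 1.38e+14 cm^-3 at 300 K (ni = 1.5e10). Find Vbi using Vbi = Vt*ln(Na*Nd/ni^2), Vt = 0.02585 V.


Step 1: Compute Na*Nd/ni^2 = 1.38e+14 * 4.46e+14 / (1.5e10)^2 = 2.7355e+08
Step 2: ln(2.7355e+08) = 19.4270
Step 3: Vbi = 0.02585 * 19.4270 = 0.502 V

0.502


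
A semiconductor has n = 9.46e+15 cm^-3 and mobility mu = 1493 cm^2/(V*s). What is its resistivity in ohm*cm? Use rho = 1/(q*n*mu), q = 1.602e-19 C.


Step 1: sigma = q * n * mu = 1.602e-19 * 9.46e+15 * 1493 = 2.26263e+00 S/cm
Step 2: rho = 1 / sigma = 1 / 2.26263e+00 = 0.442 ohm*cm

0.442


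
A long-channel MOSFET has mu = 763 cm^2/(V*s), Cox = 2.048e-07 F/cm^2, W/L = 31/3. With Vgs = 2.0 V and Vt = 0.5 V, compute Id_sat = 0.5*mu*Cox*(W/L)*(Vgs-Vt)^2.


Step 1: Overdrive voltage Vov = Vgs - Vt = 2.0 - 0.5 = 1.5 V
Step 2: W/L = 31/3 = 10.3333
Step 3: Id = 0.5 * 763 * 2.048e-07 * 10.3333 * 1.5^2
Step 4: Id = 1.82e-03 A

1.82e-03


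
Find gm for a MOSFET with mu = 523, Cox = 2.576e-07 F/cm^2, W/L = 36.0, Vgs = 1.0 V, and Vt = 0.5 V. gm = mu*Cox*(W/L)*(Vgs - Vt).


Step 1: Vov = Vgs - Vt = 1.0 - 0.5 = 0.5 V
Step 2: gm = mu * Cox * (W/L) * Vov
Step 3: gm = 523 * 2.576e-07 * 36.0 * 0.5 = 2.43e-03 S

2.43e-03


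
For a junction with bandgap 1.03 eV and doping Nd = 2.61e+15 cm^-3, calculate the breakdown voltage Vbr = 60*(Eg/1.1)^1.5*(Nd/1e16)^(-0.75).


Step 1: Eg/1.1 = 1.03/1.1 = 0.936364
Step 2: (Eg/1.1)^1.5 = 0.936364^1.5 = 0.906081
Step 3: (Nd/1e16)^(-0.75) = (0.261)^(-0.75) = 2.738543
Step 4: Vbr = 60 * 0.906081 * 2.738543 = 148.9 V

148.9


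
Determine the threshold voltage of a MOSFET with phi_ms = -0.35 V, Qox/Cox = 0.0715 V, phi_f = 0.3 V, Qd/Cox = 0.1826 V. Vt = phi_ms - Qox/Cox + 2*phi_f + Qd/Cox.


Step 1: Vt = phi_ms - Qox/Cox + 2*phi_f + Qd/Cox
Step 2: Vt = -0.35 - 0.0715 + 2*0.3 + 0.1826
Step 3: Vt = -0.35 - 0.0715 + 0.6 + 0.1826
Step 4: Vt = 0.3611 V

0.3611


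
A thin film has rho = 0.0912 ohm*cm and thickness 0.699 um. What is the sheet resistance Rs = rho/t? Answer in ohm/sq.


Step 1: Convert thickness to cm: t = 0.699 um = 6.9900e-05 cm
Step 2: Rs = rho / t = 0.0912 / 6.9900e-05
Step 3: Rs = 1304.7 ohm/sq

1304.7


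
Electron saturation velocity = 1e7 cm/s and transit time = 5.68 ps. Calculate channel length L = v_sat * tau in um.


Step 1: tau in seconds = 5.68 ps * 1e-12 = 5.6800e-12 s
Step 2: L = v_sat * tau = 1e7 * 5.6800e-12 = 5.6800e-05 cm
Step 3: L in um = 5.6800e-05 * 1e4 = 0.568 um

0.568


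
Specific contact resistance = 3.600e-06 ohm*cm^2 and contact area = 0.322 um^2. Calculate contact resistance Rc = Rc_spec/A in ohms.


Step 1: Convert area to cm^2: 0.322 um^2 = 3.2200e-09 cm^2
Step 2: Rc = Rc_spec / A = 3.600e-06 / 3.2200e-09
Step 3: Rc = 1.12e+03 ohms

1.12e+03


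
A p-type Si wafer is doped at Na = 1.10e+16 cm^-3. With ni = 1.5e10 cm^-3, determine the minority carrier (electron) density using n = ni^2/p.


Step 1: Majority hole concentration p ≈ Na = 1.10e+16 cm^-3
Step 2: n = ni^2 / Na = (1.5e10)^2 / 1.10e+16
Step 3: n = 2.05e+04 cm^-3

2.05e+04


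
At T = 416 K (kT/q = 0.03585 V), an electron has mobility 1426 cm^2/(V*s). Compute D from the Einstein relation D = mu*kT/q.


Step 1: D = mu * (kT/q)
Step 2: D = 1426 * 0.03585
Step 3: D = 51.12 cm^2/s

51.12


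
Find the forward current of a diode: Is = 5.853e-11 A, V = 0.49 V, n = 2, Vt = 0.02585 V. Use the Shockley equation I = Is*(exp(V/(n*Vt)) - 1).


Step 1: V/(n*Vt) = 0.49/(2*0.02585) = 9.4778
Step 2: exp(9.4778) = 1.3066e+04
Step 3: I = 5.853e-11 * (1.3066e+04 - 1) = 7.65e-07 A

7.65e-07


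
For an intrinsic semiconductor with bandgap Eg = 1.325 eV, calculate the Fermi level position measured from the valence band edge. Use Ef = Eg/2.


Step 1: For an intrinsic semiconductor, the Fermi level sits at midgap.
Step 2: Ef = Eg / 2 = 1.325 / 2 = 0.6625 eV

0.6625


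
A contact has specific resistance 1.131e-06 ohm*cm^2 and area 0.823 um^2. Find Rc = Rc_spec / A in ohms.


Step 1: Convert area to cm^2: 0.823 um^2 = 8.2300e-09 cm^2
Step 2: Rc = Rc_spec / A = 1.131e-06 / 8.2300e-09
Step 3: Rc = 1.37e+02 ohms

1.37e+02


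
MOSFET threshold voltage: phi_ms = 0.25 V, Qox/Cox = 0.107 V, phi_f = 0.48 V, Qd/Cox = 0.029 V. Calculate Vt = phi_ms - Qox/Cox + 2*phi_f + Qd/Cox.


Step 1: Vt = phi_ms - Qox/Cox + 2*phi_f + Qd/Cox
Step 2: Vt = 0.25 - 0.107 + 2*0.48 + 0.029
Step 3: Vt = 0.25 - 0.107 + 0.96 + 0.029
Step 4: Vt = 1.132 V

1.132


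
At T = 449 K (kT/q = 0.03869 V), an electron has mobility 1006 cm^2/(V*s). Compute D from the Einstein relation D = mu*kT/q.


Step 1: D = mu * (kT/q)
Step 2: D = 1006 * 0.03869
Step 3: D = 38.92 cm^2/s

38.92


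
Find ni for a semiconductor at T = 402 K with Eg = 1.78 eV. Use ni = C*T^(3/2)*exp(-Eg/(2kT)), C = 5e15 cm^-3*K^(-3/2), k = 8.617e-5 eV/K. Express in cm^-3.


Step 1: Compute kT = 8.617e-5 * 402 = 0.03464034 eV
Step 2: Exponent = -Eg/(2kT) = -1.78/(2*0.03464034) = -25.69259
Step 3: T^(3/2) = 402^1.5 = 8060.07
Step 4: ni = 5e15 * 8060.07 * exp(-25.69259) = 2.80e+08 cm^-3

2.80e+08


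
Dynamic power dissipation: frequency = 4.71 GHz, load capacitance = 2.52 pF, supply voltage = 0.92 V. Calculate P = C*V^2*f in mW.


Step 1: V^2 = 0.92^2 = 0.8464 V^2
Step 2: P = C*V^2*f = 2.52e-12 F * 0.8464 * 4.71e9 Hz
Step 3: P = 1.004609088e-02 W
Step 4: P = 10.046 mW

10.046


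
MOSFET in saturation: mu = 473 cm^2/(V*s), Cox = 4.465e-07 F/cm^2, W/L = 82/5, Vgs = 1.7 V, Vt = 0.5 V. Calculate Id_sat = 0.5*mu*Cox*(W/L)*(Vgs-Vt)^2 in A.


Step 1: Overdrive voltage Vov = Vgs - Vt = 1.7 - 0.5 = 1.2 V
Step 2: W/L = 82/5 = 16.4
Step 3: Id = 0.5 * 473 * 4.465e-07 * 16.4 * 1.2^2
Step 4: Id = 2.49e-03 A

2.49e-03


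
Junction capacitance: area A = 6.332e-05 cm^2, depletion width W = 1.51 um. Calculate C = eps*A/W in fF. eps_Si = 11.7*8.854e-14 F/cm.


Step 1: eps_Si = 11.7 * 8.854e-14 = 1.035918e-12 F/cm
Step 2: W in cm = 1.51 * 1e-4 = 1.51e-04 cm
Step 3: C = 1.035918e-12 * 6.332e-05 / 1.51e-04 = 4.343995e-13 F
Step 4: C = 434.4 fF

434.4


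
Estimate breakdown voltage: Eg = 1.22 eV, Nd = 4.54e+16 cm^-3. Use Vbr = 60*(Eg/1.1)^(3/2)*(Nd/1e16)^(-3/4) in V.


Step 1: Eg/1.1 = 1.22/1.1 = 1.109091
Step 2: (Eg/1.1)^1.5 = 1.109091^1.5 = 1.168021
Step 3: (Nd/1e16)^(-0.75) = (4.54)^(-0.75) = 0.321520
Step 4: Vbr = 60 * 1.168021 * 0.321520 = 22.5 V

22.5


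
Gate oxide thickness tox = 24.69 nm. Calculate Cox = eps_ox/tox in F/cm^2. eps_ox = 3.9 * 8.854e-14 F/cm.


Step 1: eps_ox = 3.9 * 8.854e-14 = 3.45306e-13 F/cm
Step 2: tox in cm = 24.69 nm * 1e-7 = 2.4690e-06 cm
Step 3: Cox = 3.45306e-13 / 2.4690e-06 = 1.40e-07 F/cm^2

1.40e-07


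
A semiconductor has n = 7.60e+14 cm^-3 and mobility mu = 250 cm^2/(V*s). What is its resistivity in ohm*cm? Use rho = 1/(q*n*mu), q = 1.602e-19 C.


Step 1: sigma = q * n * mu = 1.602e-19 * 7.60e+14 * 250 = 3.04380e-02 S/cm
Step 2: rho = 1 / sigma = 1 / 3.04380e-02 = 32.85 ohm*cm

32.85


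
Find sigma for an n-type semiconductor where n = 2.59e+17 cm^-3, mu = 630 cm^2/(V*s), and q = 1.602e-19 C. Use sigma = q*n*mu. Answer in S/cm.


Step 1: sigma = q * n * mu
Step 2: sigma = 1.602e-19 * 2.59e+17 * 630
Step 3: sigma = 2.614e+01 S/cm

2.614e+01


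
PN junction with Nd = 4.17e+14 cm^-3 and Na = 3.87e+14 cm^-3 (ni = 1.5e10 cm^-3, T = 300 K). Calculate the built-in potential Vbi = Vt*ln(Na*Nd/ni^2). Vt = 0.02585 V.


Step 1: Compute Na*Nd/ni^2 = 3.87e+14 * 4.17e+14 / (1.5e10)^2 = 7.1724e+08
Step 2: ln(7.1724e+08) = 20.3909
Step 3: Vbi = 0.02585 * 20.3909 = 0.527 V

0.527


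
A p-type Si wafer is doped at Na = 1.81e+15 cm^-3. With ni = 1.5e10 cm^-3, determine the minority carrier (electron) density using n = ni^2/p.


Step 1: Majority hole concentration p ≈ Na = 1.81e+15 cm^-3
Step 2: n = ni^2 / Na = (1.5e10)^2 / 1.81e+15
Step 3: n = 1.24e+05 cm^-3

1.24e+05


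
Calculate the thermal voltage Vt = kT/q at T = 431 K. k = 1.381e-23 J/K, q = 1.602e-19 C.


Step 1: kT = 1.381e-23 * 431 = 5.95211e-21 J
Step 2: Vt = kT/q = 5.95211e-21 / 1.602e-19
Step 3: Vt = 0.03715 V

0.03715


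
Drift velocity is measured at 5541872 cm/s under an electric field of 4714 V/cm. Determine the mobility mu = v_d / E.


Step 1: mu = v_d / E
Step 2: mu = 5541872 / 4714
Step 3: mu = 1175.62 cm^2/(V*s)

1175.62


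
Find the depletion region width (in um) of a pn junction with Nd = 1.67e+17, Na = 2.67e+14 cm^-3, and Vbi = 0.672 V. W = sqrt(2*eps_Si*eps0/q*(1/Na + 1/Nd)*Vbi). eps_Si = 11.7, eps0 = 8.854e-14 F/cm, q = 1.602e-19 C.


Step 1: 1/Na + 1/Nd = 1/2.67e+14 + 1/1.67e+17 = 3.75131e-15
Step 2: 2*eps*eps0/q = 2*11.7*8.854e-14/1.602e-19 = 1.293281e+07
Step 3: W^2 = 1.293281e+07 * 3.75131e-15 * 0.672 = 3.26021e-08
Step 4: W = sqrt(3.26021e-08) = 1.806e-04 cm = 1.806 um

1.806


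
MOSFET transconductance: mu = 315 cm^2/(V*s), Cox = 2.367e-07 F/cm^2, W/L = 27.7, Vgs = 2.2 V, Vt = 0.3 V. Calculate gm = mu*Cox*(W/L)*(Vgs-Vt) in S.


Step 1: Vov = Vgs - Vt = 2.2 - 0.3 = 1.9 V
Step 2: gm = mu * Cox * (W/L) * Vov
Step 3: gm = 315 * 2.367e-07 * 27.7 * 1.9 = 3.92e-03 S

3.92e-03


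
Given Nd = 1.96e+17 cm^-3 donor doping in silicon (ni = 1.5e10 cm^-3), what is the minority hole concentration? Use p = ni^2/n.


Step 1: Since Nd >> ni, n ≈ Nd = 1.96e+17 cm^-3
Step 2: p = ni^2 / n = (1.5e10)^2 / 1.96e+17
Step 3: p = 2.25e20 / 1.96e+17 = 1.15e+03 cm^-3

1.15e+03


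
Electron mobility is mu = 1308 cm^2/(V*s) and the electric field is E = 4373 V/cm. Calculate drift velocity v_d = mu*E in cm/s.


Step 1: v_d = mu * E
Step 2: v_d = 1308 * 4373 = 5719884
Step 3: v_d = 5.72e+06 cm/s

5.72e+06


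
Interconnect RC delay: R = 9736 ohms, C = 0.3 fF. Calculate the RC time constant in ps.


Step 1: tau = R * C
Step 2: tau = 9736 * 0.3 fF = 9736 * 3.0e-16 F
Step 3: tau = 2.9208e-12 s = 2.9208 ps

2.9208


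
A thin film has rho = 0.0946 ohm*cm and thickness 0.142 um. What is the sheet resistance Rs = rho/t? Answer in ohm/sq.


Step 1: Convert thickness to cm: t = 0.142 um = 1.4200e-05 cm
Step 2: Rs = rho / t = 0.0946 / 1.4200e-05
Step 3: Rs = 6662.0 ohm/sq

6662.0


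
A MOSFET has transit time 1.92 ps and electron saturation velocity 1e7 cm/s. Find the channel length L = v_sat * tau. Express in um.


Step 1: tau in seconds = 1.92 ps * 1e-12 = 1.9200e-12 s
Step 2: L = v_sat * tau = 1e7 * 1.9200e-12 = 1.9200e-05 cm
Step 3: L in um = 1.9200e-05 * 1e4 = 0.192 um

0.192


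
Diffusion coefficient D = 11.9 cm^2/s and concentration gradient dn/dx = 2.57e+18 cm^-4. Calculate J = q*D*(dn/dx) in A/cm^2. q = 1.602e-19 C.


Step 1: J = q * D * (dn/dx)
Step 2: J = 1.602e-19 * 11.9 * 2.57e+18
Step 3: J = 4.90e+00 A/cm^2

4.90e+00


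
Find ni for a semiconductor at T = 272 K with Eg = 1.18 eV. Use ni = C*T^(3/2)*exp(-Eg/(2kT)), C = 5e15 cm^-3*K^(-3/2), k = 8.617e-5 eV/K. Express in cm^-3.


Step 1: Compute kT = 8.617e-5 * 272 = 0.02343824 eV
Step 2: Exponent = -Eg/(2kT) = -1.18/(2*0.02343824) = -25.17254
Step 3: T^(3/2) = 272^1.5 = 4485.94
Step 4: ni = 5e15 * 4485.94 * exp(-25.17254) = 2.62e+08 cm^-3

2.62e+08


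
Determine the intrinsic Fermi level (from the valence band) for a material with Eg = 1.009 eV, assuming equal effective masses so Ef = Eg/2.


Step 1: For an intrinsic semiconductor, the Fermi level sits at midgap.
Step 2: Ef = Eg / 2 = 1.009 / 2 = 0.5045 eV

0.5045


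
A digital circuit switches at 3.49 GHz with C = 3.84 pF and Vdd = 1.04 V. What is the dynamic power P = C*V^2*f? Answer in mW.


Step 1: V^2 = 1.04^2 = 1.0816 V^2
Step 2: P = C*V^2*f = 3.84e-12 F * 1.0816 * 3.49e9 Hz
Step 3: P = 1.449517056e-02 W
Step 4: P = 14.495 mW

14.495


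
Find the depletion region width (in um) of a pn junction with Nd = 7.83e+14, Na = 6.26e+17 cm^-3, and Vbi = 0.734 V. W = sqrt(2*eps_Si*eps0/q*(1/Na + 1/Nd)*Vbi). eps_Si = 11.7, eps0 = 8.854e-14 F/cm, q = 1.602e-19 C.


Step 1: 1/Na + 1/Nd = 1/6.26e+17 + 1/7.83e+14 = 1.27874e-15
Step 2: 2*eps*eps0/q = 2*11.7*8.854e-14/1.602e-19 = 1.293281e+07
Step 3: W^2 = 1.293281e+07 * 1.27874e-15 * 0.734 = 1.21387e-08
Step 4: W = sqrt(1.21387e-08) = 1.102e-04 cm = 1.102 um

1.102


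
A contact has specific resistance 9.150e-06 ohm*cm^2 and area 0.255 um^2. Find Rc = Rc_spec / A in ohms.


Step 1: Convert area to cm^2: 0.255 um^2 = 2.5500e-09 cm^2
Step 2: Rc = Rc_spec / A = 9.150e-06 / 2.5500e-09
Step 3: Rc = 3.59e+03 ohms

3.59e+03


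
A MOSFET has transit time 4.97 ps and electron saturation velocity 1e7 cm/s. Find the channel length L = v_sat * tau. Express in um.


Step 1: tau in seconds = 4.97 ps * 1e-12 = 4.9700e-12 s
Step 2: L = v_sat * tau = 1e7 * 4.9700e-12 = 4.9700e-05 cm
Step 3: L in um = 4.9700e-05 * 1e4 = 0.497 um

0.497


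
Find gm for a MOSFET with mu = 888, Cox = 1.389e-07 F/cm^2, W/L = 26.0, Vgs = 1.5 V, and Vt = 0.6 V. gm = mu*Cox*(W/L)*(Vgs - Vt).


Step 1: Vov = Vgs - Vt = 1.5 - 0.6 = 0.9 V
Step 2: gm = mu * Cox * (W/L) * Vov
Step 3: gm = 888 * 1.389e-07 * 26.0 * 0.9 = 2.89e-03 S

2.89e-03


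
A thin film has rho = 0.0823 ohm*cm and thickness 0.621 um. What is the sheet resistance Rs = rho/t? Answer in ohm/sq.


Step 1: Convert thickness to cm: t = 0.621 um = 6.2100e-05 cm
Step 2: Rs = rho / t = 0.0823 / 6.2100e-05
Step 3: Rs = 1325.3 ohm/sq

1325.3


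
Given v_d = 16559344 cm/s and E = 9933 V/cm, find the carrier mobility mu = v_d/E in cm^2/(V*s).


Step 1: mu = v_d / E
Step 2: mu = 16559344 / 9933
Step 3: mu = 1667.1 cm^2/(V*s)

1667.1


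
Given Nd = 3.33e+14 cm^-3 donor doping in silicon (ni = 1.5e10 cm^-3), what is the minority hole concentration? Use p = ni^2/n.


Step 1: Since Nd >> ni, n ≈ Nd = 3.33e+14 cm^-3
Step 2: p = ni^2 / n = (1.5e10)^2 / 3.33e+14
Step 3: p = 2.25e20 / 3.33e+14 = 6.76e+05 cm^-3

6.76e+05


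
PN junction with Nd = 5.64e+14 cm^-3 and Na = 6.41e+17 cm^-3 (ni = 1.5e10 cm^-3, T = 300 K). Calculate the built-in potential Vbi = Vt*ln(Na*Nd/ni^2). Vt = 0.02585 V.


Step 1: Compute Na*Nd/ni^2 = 6.41e+17 * 5.64e+14 / (1.5e10)^2 = 1.6068e+12
Step 2: ln(1.6068e+12) = 28.1053
Step 3: Vbi = 0.02585 * 28.1053 = 0.727 V

0.727


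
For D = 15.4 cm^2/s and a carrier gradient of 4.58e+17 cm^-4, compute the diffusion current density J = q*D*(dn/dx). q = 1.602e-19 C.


Step 1: J = q * D * (dn/dx)
Step 2: J = 1.602e-19 * 15.4 * 4.58e+17
Step 3: J = 1.13e+00 A/cm^2

1.13e+00


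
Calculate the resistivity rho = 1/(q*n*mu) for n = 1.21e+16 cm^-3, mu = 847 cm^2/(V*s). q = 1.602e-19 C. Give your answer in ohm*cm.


Step 1: sigma = q * n * mu = 1.602e-19 * 1.21e+16 * 847 = 1.64184e+00 S/cm
Step 2: rho = 1 / sigma = 1 / 1.64184e+00 = 0.6091 ohm*cm

0.6091


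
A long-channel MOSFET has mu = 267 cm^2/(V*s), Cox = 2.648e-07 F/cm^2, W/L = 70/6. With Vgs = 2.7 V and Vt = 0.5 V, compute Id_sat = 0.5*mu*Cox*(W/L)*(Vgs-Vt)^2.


Step 1: Overdrive voltage Vov = Vgs - Vt = 2.7 - 0.5 = 2.2 V
Step 2: W/L = 70/6 = 11.6667
Step 3: Id = 0.5 * 267 * 2.648e-07 * 11.6667 * 2.2^2
Step 4: Id = 2.00e-03 A

2.00e-03


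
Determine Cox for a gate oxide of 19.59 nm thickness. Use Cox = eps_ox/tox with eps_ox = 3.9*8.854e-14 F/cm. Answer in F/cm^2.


Step 1: eps_ox = 3.9 * 8.854e-14 = 3.45306e-13 F/cm
Step 2: tox in cm = 19.59 nm * 1e-7 = 1.9590e-06 cm
Step 3: Cox = 3.45306e-13 / 1.9590e-06 = 1.76e-07 F/cm^2

1.76e-07


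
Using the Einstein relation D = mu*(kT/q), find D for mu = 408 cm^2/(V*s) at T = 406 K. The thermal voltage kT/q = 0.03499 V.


Step 1: D = mu * (kT/q)
Step 2: D = 408 * 0.03499
Step 3: D = 14.28 cm^2/s

14.28


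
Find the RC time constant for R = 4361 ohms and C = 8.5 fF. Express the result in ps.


Step 1: tau = R * C
Step 2: tau = 4361 * 8.5 fF = 4361 * 8.5e-15 F
Step 3: tau = 3.70685e-11 s = 37.0685 ps

37.0685


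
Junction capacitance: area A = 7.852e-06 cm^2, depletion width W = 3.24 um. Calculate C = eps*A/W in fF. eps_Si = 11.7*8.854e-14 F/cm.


Step 1: eps_Si = 11.7 * 8.854e-14 = 1.035918e-12 F/cm
Step 2: W in cm = 3.24 * 1e-4 = 3.24e-04 cm
Step 3: C = 1.035918e-12 * 7.852e-06 / 3.24e-04 = 2.510503e-14 F
Step 4: C = 25.11 fF

25.11


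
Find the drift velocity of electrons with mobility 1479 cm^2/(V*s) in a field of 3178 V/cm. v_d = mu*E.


Step 1: v_d = mu * E
Step 2: v_d = 1479 * 3178 = 4700262
Step 3: v_d = 4.70e+06 cm/s

4.70e+06


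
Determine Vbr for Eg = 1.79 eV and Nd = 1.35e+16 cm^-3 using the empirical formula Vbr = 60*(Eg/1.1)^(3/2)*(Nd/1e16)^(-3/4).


Step 1: Eg/1.1 = 1.79/1.1 = 1.627273
Step 2: (Eg/1.1)^1.5 = 1.627273^1.5 = 2.075824
Step 3: (Nd/1e16)^(-0.75) = (1.35)^(-0.75) = 0.798454
Step 4: Vbr = 60 * 2.075824 * 0.798454 = 99.4 V

99.4


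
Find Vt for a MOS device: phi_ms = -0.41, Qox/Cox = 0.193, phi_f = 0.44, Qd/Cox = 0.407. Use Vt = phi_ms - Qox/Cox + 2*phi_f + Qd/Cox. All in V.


Step 1: Vt = phi_ms - Qox/Cox + 2*phi_f + Qd/Cox
Step 2: Vt = -0.41 - 0.193 + 2*0.44 + 0.407
Step 3: Vt = -0.41 - 0.193 + 0.88 + 0.407
Step 4: Vt = 0.684 V

0.684


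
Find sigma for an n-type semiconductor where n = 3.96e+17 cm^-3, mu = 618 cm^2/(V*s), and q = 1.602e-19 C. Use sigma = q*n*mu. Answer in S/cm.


Step 1: sigma = q * n * mu
Step 2: sigma = 1.602e-19 * 3.96e+17 * 618
Step 3: sigma = 3.921e+01 S/cm

3.921e+01


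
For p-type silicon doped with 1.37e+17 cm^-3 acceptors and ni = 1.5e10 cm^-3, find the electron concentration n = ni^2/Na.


Step 1: Majority hole concentration p ≈ Na = 1.37e+17 cm^-3
Step 2: n = ni^2 / Na = (1.5e10)^2 / 1.37e+17
Step 3: n = 1.64e+03 cm^-3

1.64e+03


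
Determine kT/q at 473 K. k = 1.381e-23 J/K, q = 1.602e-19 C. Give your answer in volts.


Step 1: kT = 1.381e-23 * 473 = 6.53213e-21 J
Step 2: Vt = kT/q = 6.53213e-21 / 1.602e-19
Step 3: Vt = 0.04077 V

0.04077


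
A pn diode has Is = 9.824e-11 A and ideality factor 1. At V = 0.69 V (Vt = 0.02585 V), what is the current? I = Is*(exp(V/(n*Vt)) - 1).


Step 1: V/(n*Vt) = 0.69/(1*0.02585) = 26.6925
Step 2: exp(26.6925) = 3.9121e+11
Step 3: I = 9.824e-11 * (3.9121e+11 - 1) = 3.84e+01 A

3.84e+01


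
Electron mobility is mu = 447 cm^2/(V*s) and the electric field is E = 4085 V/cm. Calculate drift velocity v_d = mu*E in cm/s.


Step 1: v_d = mu * E
Step 2: v_d = 447 * 4085 = 1825995
Step 3: v_d = 1.83e+06 cm/s

1.83e+06


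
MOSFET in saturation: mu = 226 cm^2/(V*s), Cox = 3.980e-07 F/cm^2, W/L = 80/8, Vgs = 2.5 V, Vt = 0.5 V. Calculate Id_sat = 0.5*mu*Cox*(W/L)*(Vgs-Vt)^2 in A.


Step 1: Overdrive voltage Vov = Vgs - Vt = 2.5 - 0.5 = 2.0 V
Step 2: W/L = 80/8 = 10
Step 3: Id = 0.5 * 226 * 3.980e-07 * 10 * 2.0^2
Step 4: Id = 1.80e-03 A

1.80e-03


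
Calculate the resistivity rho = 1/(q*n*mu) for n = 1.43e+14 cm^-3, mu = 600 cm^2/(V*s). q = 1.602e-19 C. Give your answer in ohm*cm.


Step 1: sigma = q * n * mu = 1.602e-19 * 1.43e+14 * 600 = 1.37452e-02 S/cm
Step 2: rho = 1 / sigma = 1 / 1.37452e-02 = 72.75 ohm*cm

72.75


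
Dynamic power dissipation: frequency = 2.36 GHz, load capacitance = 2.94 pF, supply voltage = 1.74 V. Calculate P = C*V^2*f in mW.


Step 1: V^2 = 1.74^2 = 3.0276 V^2
Step 2: P = C*V^2*f = 2.94e-12 F * 3.0276 * 2.36e9 Hz
Step 3: P = 2.100669984e-02 W
Step 4: P = 21.007 mW

21.007


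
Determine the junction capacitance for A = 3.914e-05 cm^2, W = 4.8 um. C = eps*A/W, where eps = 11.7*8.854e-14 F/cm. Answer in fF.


Step 1: eps_Si = 11.7 * 8.854e-14 = 1.035918e-12 F/cm
Step 2: W in cm = 4.8 * 1e-4 = 4.80e-04 cm
Step 3: C = 1.035918e-12 * 3.914e-05 / 4.80e-04 = 8.447048e-14 F
Step 4: C = 84.47 fF

84.47


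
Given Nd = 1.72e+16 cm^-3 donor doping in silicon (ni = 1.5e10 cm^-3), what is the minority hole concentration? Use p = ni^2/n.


Step 1: Since Nd >> ni, n ≈ Nd = 1.72e+16 cm^-3
Step 2: p = ni^2 / n = (1.5e10)^2 / 1.72e+16
Step 3: p = 2.25e20 / 1.72e+16 = 1.31e+04 cm^-3

1.31e+04


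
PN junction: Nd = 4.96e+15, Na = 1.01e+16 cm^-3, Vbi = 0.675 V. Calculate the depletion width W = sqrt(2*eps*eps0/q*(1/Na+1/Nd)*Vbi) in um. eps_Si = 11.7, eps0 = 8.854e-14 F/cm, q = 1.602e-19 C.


Step 1: 1/Na + 1/Nd = 1/1.01e+16 + 1/4.96e+15 = 3.00623e-16
Step 2: 2*eps*eps0/q = 2*11.7*8.854e-14/1.602e-19 = 1.293281e+07
Step 3: W^2 = 1.293281e+07 * 3.00623e-16 * 0.675 = 2.62433e-09
Step 4: W = sqrt(2.62433e-09) = 5.123e-05 cm = 0.5123 um

0.5123


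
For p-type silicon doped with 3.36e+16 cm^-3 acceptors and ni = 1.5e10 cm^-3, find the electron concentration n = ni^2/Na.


Step 1: Majority hole concentration p ≈ Na = 3.36e+16 cm^-3
Step 2: n = ni^2 / Na = (1.5e10)^2 / 3.36e+16
Step 3: n = 6.70e+03 cm^-3

6.70e+03


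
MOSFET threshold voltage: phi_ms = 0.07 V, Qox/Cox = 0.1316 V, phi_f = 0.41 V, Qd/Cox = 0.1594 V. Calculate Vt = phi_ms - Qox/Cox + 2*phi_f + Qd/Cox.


Step 1: Vt = phi_ms - Qox/Cox + 2*phi_f + Qd/Cox
Step 2: Vt = 0.07 - 0.1316 + 2*0.41 + 0.1594
Step 3: Vt = 0.07 - 0.1316 + 0.82 + 0.1594
Step 4: Vt = 0.9178 V

0.9178


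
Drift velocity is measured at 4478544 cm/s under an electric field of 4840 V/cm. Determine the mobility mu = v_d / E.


Step 1: mu = v_d / E
Step 2: mu = 4478544 / 4840
Step 3: mu = 925.32 cm^2/(V*s)

925.32


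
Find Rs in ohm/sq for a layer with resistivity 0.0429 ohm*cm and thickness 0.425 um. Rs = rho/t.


Step 1: Convert thickness to cm: t = 0.425 um = 4.2500e-05 cm
Step 2: Rs = rho / t = 0.0429 / 4.2500e-05
Step 3: Rs = 1009.4 ohm/sq

1009.4


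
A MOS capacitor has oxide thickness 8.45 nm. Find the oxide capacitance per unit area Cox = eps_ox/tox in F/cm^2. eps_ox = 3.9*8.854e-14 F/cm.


Step 1: eps_ox = 3.9 * 8.854e-14 = 3.45306e-13 F/cm
Step 2: tox in cm = 8.45 nm * 1e-7 = 8.4500e-07 cm
Step 3: Cox = 3.45306e-13 / 8.4500e-07 = 4.09e-07 F/cm^2

4.09e-07


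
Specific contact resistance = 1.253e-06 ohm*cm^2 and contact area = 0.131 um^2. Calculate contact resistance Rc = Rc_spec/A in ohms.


Step 1: Convert area to cm^2: 0.131 um^2 = 1.3100e-09 cm^2
Step 2: Rc = Rc_spec / A = 1.253e-06 / 1.3100e-09
Step 3: Rc = 9.56e+02 ohms

9.56e+02


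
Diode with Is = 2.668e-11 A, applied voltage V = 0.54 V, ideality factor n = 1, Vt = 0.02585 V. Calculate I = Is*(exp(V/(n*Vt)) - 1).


Step 1: V/(n*Vt) = 0.54/(1*0.02585) = 20.8897
Step 2: exp(20.8897) = 1.1811e+09
Step 3: I = 2.668e-11 * (1.1811e+09 - 1) = 3.15e-02 A

3.15e-02


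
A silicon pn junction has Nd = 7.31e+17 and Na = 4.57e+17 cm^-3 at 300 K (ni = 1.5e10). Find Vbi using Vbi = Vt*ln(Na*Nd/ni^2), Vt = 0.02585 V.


Step 1: Compute Na*Nd/ni^2 = 4.57e+17 * 7.31e+17 / (1.5e10)^2 = 1.4847e+15
Step 2: ln(1.4847e+15) = 34.9340
Step 3: Vbi = 0.02585 * 34.9340 = 0.903 V

0.903


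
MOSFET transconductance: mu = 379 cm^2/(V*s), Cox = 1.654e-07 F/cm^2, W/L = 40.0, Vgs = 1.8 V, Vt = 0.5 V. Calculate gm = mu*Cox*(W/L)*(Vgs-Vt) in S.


Step 1: Vov = Vgs - Vt = 1.8 - 0.5 = 1.3 V
Step 2: gm = mu * Cox * (W/L) * Vov
Step 3: gm = 379 * 1.654e-07 * 40.0 * 1.3 = 3.26e-03 S

3.26e-03


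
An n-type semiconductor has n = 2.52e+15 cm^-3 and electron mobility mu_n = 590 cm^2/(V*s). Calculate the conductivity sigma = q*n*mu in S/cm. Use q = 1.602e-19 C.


Step 1: sigma = q * n * mu
Step 2: sigma = 1.602e-19 * 2.52e+15 * 590
Step 3: sigma = 2.382e-01 S/cm

2.382e-01


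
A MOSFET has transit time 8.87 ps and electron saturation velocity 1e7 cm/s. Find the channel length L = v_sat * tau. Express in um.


Step 1: tau in seconds = 8.87 ps * 1e-12 = 8.8700e-12 s
Step 2: L = v_sat * tau = 1e7 * 8.8700e-12 = 8.8700e-05 cm
Step 3: L in um = 8.8700e-05 * 1e4 = 0.887 um

0.887


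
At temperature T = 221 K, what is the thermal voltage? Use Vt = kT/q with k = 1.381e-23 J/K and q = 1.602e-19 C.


Step 1: kT = 1.381e-23 * 221 = 3.05201e-21 J
Step 2: Vt = kT/q = 3.05201e-21 / 1.602e-19
Step 3: Vt = 0.01905 V

0.01905


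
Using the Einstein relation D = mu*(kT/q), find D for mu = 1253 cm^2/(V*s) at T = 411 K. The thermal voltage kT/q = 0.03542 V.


Step 1: D = mu * (kT/q)
Step 2: D = 1253 * 0.03542
Step 3: D = 44.38 cm^2/s

44.38


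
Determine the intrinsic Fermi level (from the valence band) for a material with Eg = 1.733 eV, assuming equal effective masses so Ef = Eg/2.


Step 1: For an intrinsic semiconductor, the Fermi level sits at midgap.
Step 2: Ef = Eg / 2 = 1.733 / 2 = 0.8665 eV

0.8665


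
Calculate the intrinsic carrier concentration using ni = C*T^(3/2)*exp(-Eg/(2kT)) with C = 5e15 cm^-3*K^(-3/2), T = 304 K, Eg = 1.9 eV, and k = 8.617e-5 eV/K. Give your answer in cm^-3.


Step 1: Compute kT = 8.617e-5 * 304 = 0.02619568 eV
Step 2: Exponent = -Eg/(2kT) = -1.9/(2*0.02619568) = -36.26552
Step 3: T^(3/2) = 304^1.5 = 5300.42
Step 4: ni = 5e15 * 5300.42 * exp(-36.26552) = 4.71e+03 cm^-3

4.71e+03


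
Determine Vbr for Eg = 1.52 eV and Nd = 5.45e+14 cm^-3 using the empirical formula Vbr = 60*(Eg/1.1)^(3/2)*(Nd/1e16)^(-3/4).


Step 1: Eg/1.1 = 1.52/1.1 = 1.381818
Step 2: (Eg/1.1)^1.5 = 1.381818^1.5 = 1.624337
Step 3: (Nd/1e16)^(-0.75) = (0.0545)^(-0.75) = 8.865488
Step 4: Vbr = 60 * 1.624337 * 8.865488 = 864.0 V

864.0


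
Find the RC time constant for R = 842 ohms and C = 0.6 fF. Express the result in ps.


Step 1: tau = R * C
Step 2: tau = 842 * 0.6 fF = 842 * 6.0e-16 F
Step 3: tau = 5.052e-13 s = 0.5052 ps

0.5052


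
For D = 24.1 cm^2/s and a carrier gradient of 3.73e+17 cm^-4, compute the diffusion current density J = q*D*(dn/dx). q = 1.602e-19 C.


Step 1: J = q * D * (dn/dx)
Step 2: J = 1.602e-19 * 24.1 * 3.73e+17
Step 3: J = 1.44e+00 A/cm^2

1.44e+00


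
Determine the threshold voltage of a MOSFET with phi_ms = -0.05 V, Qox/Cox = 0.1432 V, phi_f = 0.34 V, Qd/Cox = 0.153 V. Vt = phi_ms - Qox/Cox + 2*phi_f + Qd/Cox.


Step 1: Vt = phi_ms - Qox/Cox + 2*phi_f + Qd/Cox
Step 2: Vt = -0.05 - 0.1432 + 2*0.34 + 0.153
Step 3: Vt = -0.05 - 0.1432 + 0.68 + 0.153
Step 4: Vt = 0.6398 V

0.6398


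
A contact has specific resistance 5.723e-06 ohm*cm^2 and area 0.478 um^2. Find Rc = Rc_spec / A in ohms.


Step 1: Convert area to cm^2: 0.478 um^2 = 4.7800e-09 cm^2
Step 2: Rc = Rc_spec / A = 5.723e-06 / 4.7800e-09
Step 3: Rc = 1.20e+03 ohms

1.20e+03


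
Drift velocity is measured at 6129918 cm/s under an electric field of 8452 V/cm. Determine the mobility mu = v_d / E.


Step 1: mu = v_d / E
Step 2: mu = 6129918 / 8452
Step 3: mu = 725.26 cm^2/(V*s)

725.26


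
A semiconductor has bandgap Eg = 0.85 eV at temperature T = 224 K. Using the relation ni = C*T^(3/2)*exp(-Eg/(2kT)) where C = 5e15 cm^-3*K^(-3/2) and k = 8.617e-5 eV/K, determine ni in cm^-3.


Step 1: Compute kT = 8.617e-5 * 224 = 0.01930208 eV
Step 2: Exponent = -Eg/(2kT) = -0.85/(2*0.01930208) = -22.01835
Step 3: T^(3/2) = 224^1.5 = 3352.53
Step 4: ni = 5e15 * 3352.53 * exp(-22.01835) = 4.59e+09 cm^-3

4.59e+09


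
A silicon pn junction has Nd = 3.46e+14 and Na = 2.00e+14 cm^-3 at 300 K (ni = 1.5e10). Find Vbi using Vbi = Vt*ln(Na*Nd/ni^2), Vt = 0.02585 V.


Step 1: Compute Na*Nd/ni^2 = 2.00e+14 * 3.46e+14 / (1.5e10)^2 = 3.0756e+08
Step 2: ln(3.0756e+08) = 19.5442
Step 3: Vbi = 0.02585 * 19.5442 = 0.505 V

0.505


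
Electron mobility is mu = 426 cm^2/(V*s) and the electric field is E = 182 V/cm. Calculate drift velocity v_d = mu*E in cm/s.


Step 1: v_d = mu * E
Step 2: v_d = 426 * 182 = 77532
Step 3: v_d = 7.75e+04 cm/s

7.75e+04


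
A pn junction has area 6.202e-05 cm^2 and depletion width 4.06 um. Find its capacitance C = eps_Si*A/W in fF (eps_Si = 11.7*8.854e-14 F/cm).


Step 1: eps_Si = 11.7 * 8.854e-14 = 1.035918e-12 F/cm
Step 2: W in cm = 4.06 * 1e-4 = 4.06e-04 cm
Step 3: C = 1.035918e-12 * 6.202e-05 / 4.06e-04 = 1.582454e-13 F
Step 4: C = 158.25 fF

158.25


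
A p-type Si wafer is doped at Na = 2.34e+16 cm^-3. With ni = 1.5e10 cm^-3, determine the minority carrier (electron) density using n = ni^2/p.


Step 1: Majority hole concentration p ≈ Na = 2.34e+16 cm^-3
Step 2: n = ni^2 / Na = (1.5e10)^2 / 2.34e+16
Step 3: n = 9.62e+03 cm^-3

9.62e+03


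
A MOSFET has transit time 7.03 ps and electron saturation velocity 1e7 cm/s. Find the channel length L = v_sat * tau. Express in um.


Step 1: tau in seconds = 7.03 ps * 1e-12 = 7.0300e-12 s
Step 2: L = v_sat * tau = 1e7 * 7.0300e-12 = 7.0300e-05 cm
Step 3: L in um = 7.0300e-05 * 1e4 = 0.703 um

0.703


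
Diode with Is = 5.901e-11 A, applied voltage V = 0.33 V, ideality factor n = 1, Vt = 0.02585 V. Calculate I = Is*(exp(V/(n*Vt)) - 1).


Step 1: V/(n*Vt) = 0.33/(1*0.02585) = 12.7660
Step 2: exp(12.7660) = 3.5011e+05
Step 3: I = 5.901e-11 * (3.5011e+05 - 1) = 2.07e-05 A

2.07e-05


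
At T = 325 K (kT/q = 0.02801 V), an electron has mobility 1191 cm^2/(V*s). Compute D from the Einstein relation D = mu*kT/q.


Step 1: D = mu * (kT/q)
Step 2: D = 1191 * 0.02801
Step 3: D = 33.36 cm^2/s

33.36


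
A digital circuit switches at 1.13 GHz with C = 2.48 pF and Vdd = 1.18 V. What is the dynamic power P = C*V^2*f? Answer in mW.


Step 1: V^2 = 1.18^2 = 1.3924 V^2
Step 2: P = C*V^2*f = 2.48e-12 F * 1.3924 * 1.13e9 Hz
Step 3: P = 3.90206176e-03 W
Step 4: P = 3.902 mW

3.902


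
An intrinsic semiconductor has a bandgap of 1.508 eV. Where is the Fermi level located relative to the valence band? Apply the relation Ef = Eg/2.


Step 1: For an intrinsic semiconductor, the Fermi level sits at midgap.
Step 2: Ef = Eg / 2 = 1.508 / 2 = 0.754 eV

0.754


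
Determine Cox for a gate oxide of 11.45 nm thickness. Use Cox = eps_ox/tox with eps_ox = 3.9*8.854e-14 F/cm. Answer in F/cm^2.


Step 1: eps_ox = 3.9 * 8.854e-14 = 3.45306e-13 F/cm
Step 2: tox in cm = 11.45 nm * 1e-7 = 1.1450e-06 cm
Step 3: Cox = 3.45306e-13 / 1.1450e-06 = 3.02e-07 F/cm^2

3.02e-07


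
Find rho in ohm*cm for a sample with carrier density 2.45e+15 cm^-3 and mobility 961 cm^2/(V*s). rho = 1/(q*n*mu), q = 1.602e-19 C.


Step 1: sigma = q * n * mu = 1.602e-19 * 2.45e+15 * 961 = 3.77183e-01 S/cm
Step 2: rho = 1 / sigma = 1 / 3.77183e-01 = 2.651 ohm*cm

2.651


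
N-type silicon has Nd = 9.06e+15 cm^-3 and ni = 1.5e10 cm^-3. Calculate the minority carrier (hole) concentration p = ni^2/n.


Step 1: Since Nd >> ni, n ≈ Nd = 9.06e+15 cm^-3
Step 2: p = ni^2 / n = (1.5e10)^2 / 9.06e+15
Step 3: p = 2.25e20 / 9.06e+15 = 2.48e+04 cm^-3

2.48e+04


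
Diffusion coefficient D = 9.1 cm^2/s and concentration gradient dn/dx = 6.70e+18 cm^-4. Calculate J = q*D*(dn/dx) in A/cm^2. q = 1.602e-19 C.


Step 1: J = q * D * (dn/dx)
Step 2: J = 1.602e-19 * 9.1 * 6.70e+18
Step 3: J = 9.77e+00 A/cm^2

9.77e+00


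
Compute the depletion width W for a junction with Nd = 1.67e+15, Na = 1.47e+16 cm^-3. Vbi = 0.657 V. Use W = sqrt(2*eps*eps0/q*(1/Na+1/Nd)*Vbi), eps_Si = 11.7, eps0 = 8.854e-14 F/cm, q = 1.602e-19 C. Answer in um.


Step 1: 1/Na + 1/Nd = 1/1.47e+16 + 1/1.67e+15 = 6.66830e-16
Step 2: 2*eps*eps0/q = 2*11.7*8.854e-14/1.602e-19 = 1.293281e+07
Step 3: W^2 = 1.293281e+07 * 6.66830e-16 * 0.657 = 5.66596e-09
Step 4: W = sqrt(5.66596e-09) = 7.527e-05 cm = 0.7527 um

0.7527


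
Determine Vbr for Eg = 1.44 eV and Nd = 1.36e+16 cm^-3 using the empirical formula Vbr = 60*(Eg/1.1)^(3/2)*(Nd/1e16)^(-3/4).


Step 1: Eg/1.1 = 1.44/1.1 = 1.309091
Step 2: (Eg/1.1)^1.5 = 1.309091^1.5 = 1.497803
Step 3: (Nd/1e16)^(-0.75) = (1.36)^(-0.75) = 0.794046
Step 4: Vbr = 60 * 1.497803 * 0.794046 = 71.4 V

71.4


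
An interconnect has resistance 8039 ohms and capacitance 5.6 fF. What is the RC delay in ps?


Step 1: tau = R * C
Step 2: tau = 8039 * 5.6 fF = 8039 * 5.6e-15 F
Step 3: tau = 4.50184e-11 s = 45.0184 ps

45.0184


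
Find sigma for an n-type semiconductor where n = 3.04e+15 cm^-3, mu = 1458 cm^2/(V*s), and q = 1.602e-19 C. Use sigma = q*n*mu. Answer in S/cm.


Step 1: sigma = q * n * mu
Step 2: sigma = 1.602e-19 * 3.04e+15 * 1458
Step 3: sigma = 7.101e-01 S/cm

7.101e-01


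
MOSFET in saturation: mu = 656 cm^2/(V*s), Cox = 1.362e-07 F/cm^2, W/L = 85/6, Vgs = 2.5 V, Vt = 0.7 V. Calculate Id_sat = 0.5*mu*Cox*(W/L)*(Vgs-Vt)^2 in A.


Step 1: Overdrive voltage Vov = Vgs - Vt = 2.5 - 0.7 = 1.8 V
Step 2: W/L = 85/6 = 14.1667
Step 3: Id = 0.5 * 656 * 1.362e-07 * 14.1667 * 1.8^2
Step 4: Id = 2.05e-03 A

2.05e-03


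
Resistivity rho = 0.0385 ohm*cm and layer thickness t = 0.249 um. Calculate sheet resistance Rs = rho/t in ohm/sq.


Step 1: Convert thickness to cm: t = 0.249 um = 2.4900e-05 cm
Step 2: Rs = rho / t = 0.0385 / 2.4900e-05
Step 3: Rs = 1546.2 ohm/sq

1546.2


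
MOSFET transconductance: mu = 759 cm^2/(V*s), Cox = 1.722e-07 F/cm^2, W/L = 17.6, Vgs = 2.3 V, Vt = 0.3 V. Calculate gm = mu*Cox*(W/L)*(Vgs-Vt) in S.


Step 1: Vov = Vgs - Vt = 2.3 - 0.3 = 2.0 V
Step 2: gm = mu * Cox * (W/L) * Vov
Step 3: gm = 759 * 1.722e-07 * 17.6 * 2.0 = 4.60e-03 S

4.60e-03


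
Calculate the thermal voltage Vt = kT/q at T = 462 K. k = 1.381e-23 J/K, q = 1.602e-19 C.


Step 1: kT = 1.381e-23 * 462 = 6.38022e-21 J
Step 2: Vt = kT/q = 6.38022e-21 / 1.602e-19
Step 3: Vt = 0.03983 V

0.03983


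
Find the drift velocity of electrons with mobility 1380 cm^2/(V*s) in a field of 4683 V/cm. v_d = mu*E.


Step 1: v_d = mu * E
Step 2: v_d = 1380 * 4683 = 6462540
Step 3: v_d = 6.46e+06 cm/s

6.46e+06


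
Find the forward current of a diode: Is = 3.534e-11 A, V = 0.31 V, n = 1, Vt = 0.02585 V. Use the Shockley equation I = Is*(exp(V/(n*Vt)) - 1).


Step 1: V/(n*Vt) = 0.31/(1*0.02585) = 11.9923
Step 2: exp(11.9923) = 1.6151e+05
Step 3: I = 3.534e-11 * (1.6151e+05 - 1) = 5.71e-06 A

5.71e-06


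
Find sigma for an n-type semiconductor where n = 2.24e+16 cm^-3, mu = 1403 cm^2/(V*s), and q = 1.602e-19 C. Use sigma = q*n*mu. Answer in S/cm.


Step 1: sigma = q * n * mu
Step 2: sigma = 1.602e-19 * 2.24e+16 * 1403
Step 3: sigma = 5.035e+00 S/cm

5.035e+00


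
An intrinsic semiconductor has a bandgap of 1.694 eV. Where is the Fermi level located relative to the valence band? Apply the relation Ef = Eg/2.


Step 1: For an intrinsic semiconductor, the Fermi level sits at midgap.
Step 2: Ef = Eg / 2 = 1.694 / 2 = 0.847 eV

0.847


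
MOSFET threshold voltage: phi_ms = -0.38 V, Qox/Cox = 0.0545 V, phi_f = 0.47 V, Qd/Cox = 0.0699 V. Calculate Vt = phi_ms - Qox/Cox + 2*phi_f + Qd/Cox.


Step 1: Vt = phi_ms - Qox/Cox + 2*phi_f + Qd/Cox
Step 2: Vt = -0.38 - 0.0545 + 2*0.47 + 0.0699
Step 3: Vt = -0.38 - 0.0545 + 0.94 + 0.0699
Step 4: Vt = 0.5754 V

0.5754


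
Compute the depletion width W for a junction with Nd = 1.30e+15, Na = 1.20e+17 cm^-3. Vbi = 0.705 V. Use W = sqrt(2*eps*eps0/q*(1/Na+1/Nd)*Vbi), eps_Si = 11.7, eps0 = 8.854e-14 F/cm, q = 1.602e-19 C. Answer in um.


Step 1: 1/Na + 1/Nd = 1/1.20e+17 + 1/1.30e+15 = 7.77564e-16
Step 2: 2*eps*eps0/q = 2*11.7*8.854e-14/1.602e-19 = 1.293281e+07
Step 3: W^2 = 1.293281e+07 * 7.77564e-16 * 0.705 = 7.08954e-09
Step 4: W = sqrt(7.08954e-09) = 8.420e-05 cm = 0.842 um

0.842


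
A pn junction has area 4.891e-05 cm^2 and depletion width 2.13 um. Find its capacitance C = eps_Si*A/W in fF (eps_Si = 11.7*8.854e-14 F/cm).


Step 1: eps_Si = 11.7 * 8.854e-14 = 1.035918e-12 F/cm
Step 2: W in cm = 2.13 * 1e-4 = 2.13e-04 cm
Step 3: C = 1.035918e-12 * 4.891e-05 / 2.13e-04 = 2.378721e-13 F
Step 4: C = 237.87 fF

237.87


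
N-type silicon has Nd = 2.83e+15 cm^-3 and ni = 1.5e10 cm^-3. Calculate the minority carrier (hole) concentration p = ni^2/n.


Step 1: Since Nd >> ni, n ≈ Nd = 2.83e+15 cm^-3
Step 2: p = ni^2 / n = (1.5e10)^2 / 2.83e+15
Step 3: p = 2.25e20 / 2.83e+15 = 7.95e+04 cm^-3

7.95e+04


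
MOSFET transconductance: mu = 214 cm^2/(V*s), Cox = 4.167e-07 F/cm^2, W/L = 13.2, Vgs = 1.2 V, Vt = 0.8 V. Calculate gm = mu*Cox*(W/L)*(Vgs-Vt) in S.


Step 1: Vov = Vgs - Vt = 1.2 - 0.8 = 0.4 V
Step 2: gm = mu * Cox * (W/L) * Vov
Step 3: gm = 214 * 4.167e-07 * 13.2 * 0.4 = 4.71e-04 S

4.71e-04


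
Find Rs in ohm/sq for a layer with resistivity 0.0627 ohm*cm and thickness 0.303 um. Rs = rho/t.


Step 1: Convert thickness to cm: t = 0.303 um = 3.0300e-05 cm
Step 2: Rs = rho / t = 0.0627 / 3.0300e-05
Step 3: Rs = 2069.3 ohm/sq

2069.3


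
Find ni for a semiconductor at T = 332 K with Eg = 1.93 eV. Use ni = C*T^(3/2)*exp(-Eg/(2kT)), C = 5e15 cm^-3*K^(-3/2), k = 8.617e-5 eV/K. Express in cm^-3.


Step 1: Compute kT = 8.617e-5 * 332 = 0.02860844 eV
Step 2: Exponent = -Eg/(2kT) = -1.93/(2*0.02860844) = -33.73130
Step 3: T^(3/2) = 332^1.5 = 6049.33
Step 4: ni = 5e15 * 6049.33 * exp(-33.73130) = 6.78e+04 cm^-3

6.78e+04


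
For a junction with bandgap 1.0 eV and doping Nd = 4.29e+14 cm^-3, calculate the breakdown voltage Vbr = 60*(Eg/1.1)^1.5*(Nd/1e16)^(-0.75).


Step 1: Eg/1.1 = 1.0/1.1 = 0.909091
Step 2: (Eg/1.1)^1.5 = 0.909091^1.5 = 0.866784
Step 3: (Nd/1e16)^(-0.75) = (0.0429)^(-0.75) = 10.608575
Step 4: Vbr = 60 * 0.866784 * 10.608575 = 551.7 V

551.7


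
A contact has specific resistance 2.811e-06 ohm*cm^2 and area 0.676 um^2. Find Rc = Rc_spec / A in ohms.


Step 1: Convert area to cm^2: 0.676 um^2 = 6.7600e-09 cm^2
Step 2: Rc = Rc_spec / A = 2.811e-06 / 6.7600e-09
Step 3: Rc = 4.16e+02 ohms

4.16e+02


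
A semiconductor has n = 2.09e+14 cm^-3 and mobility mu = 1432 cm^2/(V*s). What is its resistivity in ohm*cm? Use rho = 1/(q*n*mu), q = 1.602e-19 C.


Step 1: sigma = q * n * mu = 1.602e-19 * 2.09e+14 * 1432 = 4.79459e-02 S/cm
Step 2: rho = 1 / sigma = 1 / 4.79459e-02 = 20.86 ohm*cm

20.86


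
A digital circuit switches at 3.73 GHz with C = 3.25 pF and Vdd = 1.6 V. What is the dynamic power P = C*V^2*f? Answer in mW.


Step 1: V^2 = 1.6^2 = 2.56 V^2
Step 2: P = C*V^2*f = 3.25e-12 F * 2.56 * 3.73e9 Hz
Step 3: P = 3.10336e-02 W
Step 4: P = 31.034 mW

31.034


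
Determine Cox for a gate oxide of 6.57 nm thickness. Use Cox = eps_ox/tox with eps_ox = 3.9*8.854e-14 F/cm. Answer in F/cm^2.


Step 1: eps_ox = 3.9 * 8.854e-14 = 3.45306e-13 F/cm
Step 2: tox in cm = 6.57 nm * 1e-7 = 6.5700e-07 cm
Step 3: Cox = 3.45306e-13 / 6.5700e-07 = 5.26e-07 F/cm^2

5.26e-07


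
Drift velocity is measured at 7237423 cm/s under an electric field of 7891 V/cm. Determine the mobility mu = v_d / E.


Step 1: mu = v_d / E
Step 2: mu = 7237423 / 7891
Step 3: mu = 917.17 cm^2/(V*s)

917.17


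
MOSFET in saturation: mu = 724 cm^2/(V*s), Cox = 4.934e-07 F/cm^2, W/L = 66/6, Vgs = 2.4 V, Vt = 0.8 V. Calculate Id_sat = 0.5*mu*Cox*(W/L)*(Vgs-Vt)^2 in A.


Step 1: Overdrive voltage Vov = Vgs - Vt = 2.4 - 0.8 = 1.6 V
Step 2: W/L = 66/6 = 11
Step 3: Id = 0.5 * 724 * 4.934e-07 * 11 * 1.6^2
Step 4: Id = 5.03e-03 A

5.03e-03


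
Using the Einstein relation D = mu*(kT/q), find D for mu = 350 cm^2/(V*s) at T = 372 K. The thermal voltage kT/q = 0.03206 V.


Step 1: D = mu * (kT/q)
Step 2: D = 350 * 0.03206
Step 3: D = 11.22 cm^2/s

11.22


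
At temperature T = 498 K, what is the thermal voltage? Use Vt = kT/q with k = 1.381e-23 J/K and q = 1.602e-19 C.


Step 1: kT = 1.381e-23 * 498 = 6.87738e-21 J
Step 2: Vt = kT/q = 6.87738e-21 / 1.602e-19
Step 3: Vt = 0.04293 V

0.04293


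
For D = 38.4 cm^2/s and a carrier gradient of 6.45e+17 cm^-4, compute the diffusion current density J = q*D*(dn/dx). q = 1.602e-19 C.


Step 1: J = q * D * (dn/dx)
Step 2: J = 1.602e-19 * 38.4 * 6.45e+17
Step 3: J = 3.97e+00 A/cm^2

3.97e+00


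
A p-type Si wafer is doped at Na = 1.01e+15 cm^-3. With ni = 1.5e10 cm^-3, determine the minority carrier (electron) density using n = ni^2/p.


Step 1: Majority hole concentration p ≈ Na = 1.01e+15 cm^-3
Step 2: n = ni^2 / Na = (1.5e10)^2 / 1.01e+15
Step 3: n = 2.23e+05 cm^-3

2.23e+05


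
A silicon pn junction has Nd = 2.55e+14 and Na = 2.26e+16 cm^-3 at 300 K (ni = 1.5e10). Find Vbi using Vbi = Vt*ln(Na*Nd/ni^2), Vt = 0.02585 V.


Step 1: Compute Na*Nd/ni^2 = 2.26e+16 * 2.55e+14 / (1.5e10)^2 = 2.5613e+10
Step 2: ln(2.5613e+10) = 23.9664
Step 3: Vbi = 0.02585 * 23.9664 = 0.62 V

0.62
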